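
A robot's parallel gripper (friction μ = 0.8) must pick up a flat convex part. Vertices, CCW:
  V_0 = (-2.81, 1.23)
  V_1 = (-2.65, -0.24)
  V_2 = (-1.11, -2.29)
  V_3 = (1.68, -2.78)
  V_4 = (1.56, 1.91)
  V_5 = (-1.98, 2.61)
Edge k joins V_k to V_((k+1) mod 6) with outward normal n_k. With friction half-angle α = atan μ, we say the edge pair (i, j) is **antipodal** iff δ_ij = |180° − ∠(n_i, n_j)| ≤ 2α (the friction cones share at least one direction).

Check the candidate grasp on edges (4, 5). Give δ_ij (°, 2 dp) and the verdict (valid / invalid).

α = atan 0.8 = 38.66°;  2α = 77.32°
edge 4: e_4 = (-3.54, +0.70);  n_4 = (+0.1940, +0.9810)
edge 5: e_5 = (-0.83, -1.38);  n_5 = (-0.8569, +0.5154)
∠(n_4, n_5) = 70.16°
δ = |180° − 70.16°| = 109.84°
109.84° > 2α = 77.32°  →  invalid

δ = 109.84°, invalid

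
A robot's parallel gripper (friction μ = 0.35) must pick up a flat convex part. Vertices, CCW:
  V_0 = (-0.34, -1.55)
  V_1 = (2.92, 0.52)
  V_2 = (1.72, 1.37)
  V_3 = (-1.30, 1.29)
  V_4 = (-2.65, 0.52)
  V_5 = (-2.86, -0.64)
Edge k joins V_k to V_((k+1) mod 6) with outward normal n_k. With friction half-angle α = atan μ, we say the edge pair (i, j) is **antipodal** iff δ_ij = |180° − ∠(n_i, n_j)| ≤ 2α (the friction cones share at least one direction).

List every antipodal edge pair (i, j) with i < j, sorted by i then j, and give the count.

count = 4; pairs: (0,2), (0,3), (1,5), (2,5)

α = atan 0.35 = 19.29°;  2α = 38.58°
n_0 = (+0.5360, -0.8442)
n_1 = (+0.5780, +0.8160)
n_2 = (-0.0265, +0.9996)
n_3 = (-0.4954, +0.8686)
n_4 = (-0.9840, +0.1781)
n_5 = (-0.3396, -0.9406)
  (0,1): δ = 67.73°  ·
  (0,2): δ = 30.90°  ✓
  (0,3): δ = 2.72°  ✓
  (0,4): δ = 47.32°  ·
  (0,5): δ = 127.73°  ·
  (1,2): δ = 143.17°  ·
  (1,3): δ = 114.99°  ·
  (1,4): δ = 64.95°  ·
  (1,5): δ = 15.46°  ✓
  (2,3): δ = 151.82°  ·
  (2,4): δ = 101.78°  ·
  (2,5): δ = 21.37°  ✓
  (3,4): δ = 129.96°  ·
  (3,5): δ = 49.55°  ·
  (4,5): δ = 99.59°  ·
antipodal pairs: 4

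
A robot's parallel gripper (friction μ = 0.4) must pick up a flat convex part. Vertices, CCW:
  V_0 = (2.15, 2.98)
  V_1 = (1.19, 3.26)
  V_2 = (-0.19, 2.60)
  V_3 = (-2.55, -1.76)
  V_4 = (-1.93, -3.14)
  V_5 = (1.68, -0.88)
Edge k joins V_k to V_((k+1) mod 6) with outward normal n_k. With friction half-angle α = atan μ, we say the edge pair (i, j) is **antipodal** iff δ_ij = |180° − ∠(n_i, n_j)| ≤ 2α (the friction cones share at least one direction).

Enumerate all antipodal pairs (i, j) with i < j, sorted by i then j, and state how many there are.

α = atan 0.4 = 21.80°;  2α = 43.60°
n_0 = (+0.2800, +0.9600)
n_1 = (-0.4315, +0.9021)
n_2 = (-0.8794, +0.4760)
n_3 = (-0.9122, -0.4098)
n_4 = (+0.5306, -0.8476)
n_5 = (+0.9927, -0.1209)
  (0,1): δ = 138.18°  ·
  (0,2): δ = 102.17°  ·
  (0,3): δ = 49.55°  ·
  (0,4): δ = 48.31°  ·
  (0,5): δ = 99.32°  ·
  (1,2): δ = 143.99°  ·
  (1,3): δ = 91.37°  ·
  (1,4): δ = 6.49°  ✓
  (1,5): δ = 57.50°  ·
  (2,3): δ = 127.38°  ·
  (2,4): δ = 29.53°  ✓
  (2,5): δ = 21.48°  ✓
  (3,4): δ = 82.15°  ·
  (3,5): δ = 31.14°  ✓
  (4,5): δ = 128.99°  ·
antipodal pairs: 4

count = 4; pairs: (1,4), (2,4), (2,5), (3,5)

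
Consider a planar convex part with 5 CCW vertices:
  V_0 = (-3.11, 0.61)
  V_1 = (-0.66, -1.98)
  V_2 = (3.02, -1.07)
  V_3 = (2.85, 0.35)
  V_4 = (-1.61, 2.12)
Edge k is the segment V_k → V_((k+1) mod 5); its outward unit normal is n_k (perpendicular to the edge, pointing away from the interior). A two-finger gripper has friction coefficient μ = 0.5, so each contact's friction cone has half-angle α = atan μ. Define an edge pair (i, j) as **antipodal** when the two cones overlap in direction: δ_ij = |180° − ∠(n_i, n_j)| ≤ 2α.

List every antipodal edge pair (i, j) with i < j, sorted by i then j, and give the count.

count = 5; pairs: (0,2), (0,3), (1,3), (1,4), (2,4)

α = atan 0.5 = 26.57°;  2α = 53.13°
n_0 = (-0.7265, -0.6872)
n_1 = (+0.2401, -0.9708)
n_2 = (+0.9929, +0.1189)
n_3 = (+0.3689, +0.9295)
n_4 = (-0.7095, +0.7048)
  (0,1): δ = 119.52°  ·
  (0,2): δ = 36.58°  ✓
  (0,3): δ = 24.94°  ✓
  (0,4): δ = 91.78°  ·
  (1,2): δ = 97.06°  ·
  (1,3): δ = 35.54°  ✓
  (1,4): δ = 31.30°  ✓
  (2,3): δ = 118.47°  ·
  (2,4): δ = 51.64°  ✓
  (3,4): δ = 113.16°  ·
antipodal pairs: 5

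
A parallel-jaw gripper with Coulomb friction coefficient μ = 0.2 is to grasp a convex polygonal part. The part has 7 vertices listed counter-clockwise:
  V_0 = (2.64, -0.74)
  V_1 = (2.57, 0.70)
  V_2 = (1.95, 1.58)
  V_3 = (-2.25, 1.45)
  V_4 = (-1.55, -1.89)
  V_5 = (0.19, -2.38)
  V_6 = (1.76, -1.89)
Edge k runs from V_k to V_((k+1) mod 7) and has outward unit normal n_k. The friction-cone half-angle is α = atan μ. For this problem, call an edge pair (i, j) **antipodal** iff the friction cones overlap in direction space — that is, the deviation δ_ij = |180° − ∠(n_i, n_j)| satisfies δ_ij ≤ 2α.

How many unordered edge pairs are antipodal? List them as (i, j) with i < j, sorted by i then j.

count = 3; pairs: (0,3), (2,4), (2,5)

α = atan 0.2 = 11.31°;  2α = 22.62°
n_0 = (+0.9988, +0.0486)
n_1 = (+0.8175, +0.5760)
n_2 = (-0.0309, +0.9995)
n_3 = (-0.9787, -0.2051)
n_4 = (-0.2711, -0.9626)
n_5 = (+0.2979, -0.9546)
n_6 = (+0.7942, -0.6077)
  (0,1): δ = 147.62°  ·
  (0,2): δ = 91.01°  ·
  (0,3): δ = 9.05°  ✓
  (0,4): δ = 71.49°  ·
  (0,5): δ = 104.55°  ·
  (0,6): δ = 139.79°  ·
  (1,2): δ = 123.39°  ·
  (1,3): δ = 23.33°  ·
  (1,4): δ = 39.11°  ·
  (1,5): δ = 72.17°  ·
  (1,6): δ = 107.41°  ·
  (2,3): δ = 79.94°  ·
  (2,4): δ = 17.50°  ✓
  (2,5): δ = 15.56°  ✓
  (2,6): δ = 50.80°  ·
  (3,4): δ = 117.56°  ·
  (3,5): δ = 84.50°  ·
  (3,6): δ = 49.26°  ·
  (4,5): δ = 146.94°  ·
  (4,6): δ = 111.70°  ·
  (5,6): δ = 144.76°  ·
antipodal pairs: 3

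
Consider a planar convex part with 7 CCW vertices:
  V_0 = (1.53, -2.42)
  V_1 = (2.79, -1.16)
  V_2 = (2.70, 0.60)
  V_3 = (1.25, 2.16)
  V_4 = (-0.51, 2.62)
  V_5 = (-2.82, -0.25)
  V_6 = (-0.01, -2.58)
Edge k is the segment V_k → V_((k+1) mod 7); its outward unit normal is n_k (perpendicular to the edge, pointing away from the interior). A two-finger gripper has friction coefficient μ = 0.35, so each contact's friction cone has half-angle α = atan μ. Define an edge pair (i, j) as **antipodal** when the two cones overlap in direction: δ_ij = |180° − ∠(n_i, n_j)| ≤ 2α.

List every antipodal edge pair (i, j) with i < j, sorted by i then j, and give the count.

count = 4; pairs: (0,4), (2,5), (3,5), (3,6)

α = atan 0.35 = 19.29°;  2α = 38.58°
n_0 = (+0.7071, -0.7071)
n_1 = (+0.9987, +0.0511)
n_2 = (+0.7325, +0.6808)
n_3 = (+0.2529, +0.9675)
n_4 = (-0.7790, +0.6270)
n_5 = (-0.6383, -0.7698)
n_6 = (+0.1033, -0.9946)
  (0,1): δ = 132.07°  ·
  (0,2): δ = 92.09°  ·
  (0,3): δ = 59.65°  ·
  (0,4): δ = 6.17°  ✓
  (0,5): δ = 95.34°  ·
  (0,6): δ = 140.93°  ·
  (1,2): δ = 140.02°  ·
  (1,3): δ = 107.57°  ·
  (1,4): δ = 41.76°  ·
  (1,5): δ = 47.41°  ·
  (1,6): δ = 93.00°  ·
  (2,3): δ = 147.55°  ·
  (2,4): δ = 81.74°  ·
  (2,5): δ = 7.43°  ✓
  (2,6): δ = 53.02°  ·
  (3,4): δ = 114.18°  ·
  (3,5): δ = 25.02°  ✓
  (3,6): δ = 20.58°  ✓
  (4,5): δ = 90.84°  ·
  (4,6): δ = 45.24°  ·
  (5,6): δ = 134.40°  ·
antipodal pairs: 4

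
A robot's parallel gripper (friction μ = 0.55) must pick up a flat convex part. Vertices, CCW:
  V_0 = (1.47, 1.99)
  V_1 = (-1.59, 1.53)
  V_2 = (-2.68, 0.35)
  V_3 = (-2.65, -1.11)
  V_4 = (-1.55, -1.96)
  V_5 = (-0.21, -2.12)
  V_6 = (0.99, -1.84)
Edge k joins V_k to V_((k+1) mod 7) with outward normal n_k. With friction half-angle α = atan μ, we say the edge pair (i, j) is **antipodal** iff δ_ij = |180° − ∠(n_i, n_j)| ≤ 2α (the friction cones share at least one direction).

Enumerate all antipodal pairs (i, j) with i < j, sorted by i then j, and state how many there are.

count = 7; pairs: (0,3), (0,4), (0,5), (1,4), (1,5), (1,6), (2,6)

α = atan 0.55 = 28.81°;  2α = 57.62°
n_0 = (-0.1487, +0.9889)
n_1 = (-0.7346, +0.6785)
n_2 = (-0.9998, -0.0205)
n_3 = (-0.6114, -0.7913)
n_4 = (-0.1186, -0.9929)
n_5 = (+0.2272, -0.9738)
n_6 = (+0.9922, -0.1244)
  (0,1): δ = 141.28°  ·
  (0,2): δ = 97.37°  ·
  (0,3): δ = 46.24°  ✓
  (0,4): δ = 15.36°  ✓
  (0,5): δ = 4.58°  ✓
  (0,6): δ = 74.31°  ·
  (1,2): δ = 136.09°  ·
  (1,3): δ = 84.96°  ·
  (1,4): δ = 54.08°  ✓
  (1,5): δ = 34.14°  ✓
  (1,6): δ = 35.59°  ✓
  (2,3): δ = 128.87°  ·
  (2,4): δ = 97.99°  ·
  (2,5): δ = 78.04°  ·
  (2,6): δ = 8.32°  ✓
  (3,4): δ = 149.11°  ·
  (3,5): δ = 129.17°  ·
  (3,6): δ = 59.45°  ·
  (4,5): δ = 160.06°  ·
  (4,6): δ = 90.33°  ·
  (5,6): δ = 110.28°  ·
antipodal pairs: 7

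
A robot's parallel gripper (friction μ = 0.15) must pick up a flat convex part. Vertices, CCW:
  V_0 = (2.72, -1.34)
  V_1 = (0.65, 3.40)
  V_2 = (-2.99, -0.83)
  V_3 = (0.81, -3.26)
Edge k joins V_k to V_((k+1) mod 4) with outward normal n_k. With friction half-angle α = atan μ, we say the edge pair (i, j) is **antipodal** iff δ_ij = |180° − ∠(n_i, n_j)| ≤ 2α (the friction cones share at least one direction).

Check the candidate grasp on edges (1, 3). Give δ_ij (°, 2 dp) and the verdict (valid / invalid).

α = atan 0.15 = 8.53°;  2α = 17.06°
edge 1: e_1 = (-3.64, -4.23);  n_1 = (-0.7580, +0.6523)
edge 3: e_3 = (+1.91, +1.92);  n_3 = (+0.7090, -0.7053)
∠(n_1, n_3) = 175.86°
δ = |180° − 175.86°| = 4.14°
4.14° ≤ 2α = 17.06°  →  valid

δ = 4.14°, valid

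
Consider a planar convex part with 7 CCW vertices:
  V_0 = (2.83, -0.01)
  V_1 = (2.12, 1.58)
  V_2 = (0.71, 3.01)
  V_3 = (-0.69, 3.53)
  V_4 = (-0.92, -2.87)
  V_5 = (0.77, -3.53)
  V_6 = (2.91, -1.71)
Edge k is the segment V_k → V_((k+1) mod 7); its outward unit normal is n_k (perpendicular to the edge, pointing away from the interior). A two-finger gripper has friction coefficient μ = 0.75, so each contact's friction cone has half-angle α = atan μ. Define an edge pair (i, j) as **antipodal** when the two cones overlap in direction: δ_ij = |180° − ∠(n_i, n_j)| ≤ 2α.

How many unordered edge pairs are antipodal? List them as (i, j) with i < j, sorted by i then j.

count = 10; pairs: (0,3), (0,4), (1,3), (1,4), (2,3), (2,4), (2,5), (3,5), (3,6), (4,6)

α = atan 0.75 = 36.87°;  2α = 73.74°
n_0 = (+0.9131, +0.4077)
n_1 = (+0.7121, +0.7021)
n_2 = (+0.3482, +0.9374)
n_3 = (-0.9994, +0.0359)
n_4 = (-0.3638, -0.9315)
n_5 = (+0.6479, -0.7618)
n_6 = (+0.9989, +0.0470)
  (0,1): δ = 159.47°  ·
  (0,2): δ = 134.44°  ·
  (0,3): δ = 26.12°  ✓
  (0,4): δ = 44.61°  ✓
  (0,5): δ = 106.32°  ·
  (0,6): δ = 158.63°  ·
  (1,2): δ = 154.97°  ·
  (1,3): δ = 46.65°  ✓
  (1,4): δ = 24.07°  ✓
  (1,5): δ = 85.78°  ·
  (1,6): δ = 138.10°  ·
  (2,3): δ = 71.68°  ✓
  (2,4): δ = 0.96°  ✓
  (2,5): δ = 60.76°  ✓
  (2,6): δ = 113.07°  ·
  (3,4): δ = 109.27°  ·
  (3,5): δ = 47.56°  ✓
  (3,6): δ = 4.75°  ✓
  (4,5): δ = 118.29°  ·
  (4,6): δ = 65.97°  ✓
  (5,6): δ = 127.69°  ·
antipodal pairs: 10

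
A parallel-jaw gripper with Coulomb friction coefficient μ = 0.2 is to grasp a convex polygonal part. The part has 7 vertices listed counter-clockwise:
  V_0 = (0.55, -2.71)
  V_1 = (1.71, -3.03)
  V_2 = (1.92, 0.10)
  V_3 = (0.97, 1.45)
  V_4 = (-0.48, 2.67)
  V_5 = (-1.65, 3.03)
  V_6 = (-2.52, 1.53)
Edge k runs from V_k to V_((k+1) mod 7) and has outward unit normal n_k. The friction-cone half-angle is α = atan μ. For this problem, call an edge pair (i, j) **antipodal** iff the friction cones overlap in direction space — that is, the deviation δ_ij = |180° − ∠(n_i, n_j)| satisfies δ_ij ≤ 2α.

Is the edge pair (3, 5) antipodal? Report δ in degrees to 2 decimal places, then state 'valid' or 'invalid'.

α = atan 0.2 = 11.31°;  2α = 22.62°
edge 3: e_3 = (-1.45, +1.22);  n_3 = (+0.6438, +0.7652)
edge 5: e_5 = (-0.87, -1.50);  n_5 = (-0.8650, +0.5017)
∠(n_3, n_5) = 99.96°
δ = |180° − 99.96°| = 80.04°
80.04° > 2α = 22.62°  →  invalid

δ = 80.04°, invalid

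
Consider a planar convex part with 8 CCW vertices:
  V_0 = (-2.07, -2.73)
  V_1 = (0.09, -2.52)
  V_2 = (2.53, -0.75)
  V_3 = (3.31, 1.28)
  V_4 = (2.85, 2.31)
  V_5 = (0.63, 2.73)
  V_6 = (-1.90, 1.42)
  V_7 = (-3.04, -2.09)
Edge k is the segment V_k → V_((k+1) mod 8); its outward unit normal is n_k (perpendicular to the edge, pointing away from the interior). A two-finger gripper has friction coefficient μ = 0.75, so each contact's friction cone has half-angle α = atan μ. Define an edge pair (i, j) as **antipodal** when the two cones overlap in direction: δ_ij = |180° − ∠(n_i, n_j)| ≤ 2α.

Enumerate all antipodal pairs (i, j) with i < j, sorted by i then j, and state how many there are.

α = atan 0.75 = 36.87°;  2α = 73.74°
n_0 = (+0.0968, -0.9953)
n_1 = (+0.5872, -0.8095)
n_2 = (+0.9335, -0.3587)
n_3 = (+0.9131, +0.4078)
n_4 = (+0.1859, +0.9826)
n_5 = (-0.4598, +0.8880)
n_6 = (-0.9511, +0.3089)
n_7 = (-0.5507, -0.8347)
  (0,1): δ = 149.60°  ·
  (0,2): δ = 116.57°  ·
  (0,3): δ = 71.49°  ✓
  (0,4): δ = 16.27°  ✓
  (0,5): δ = 21.82°  ✓
  (0,6): δ = 66.45°  ✓
  (0,7): δ = 141.03°  ·
  (1,2): δ = 146.98°  ·
  (1,3): δ = 101.89°  ·
  (1,4): δ = 46.67°  ✓
  (1,5): δ = 8.58°  ✓
  (1,6): δ = 36.05°  ✓
  (1,7): δ = 110.63°  ·
  (2,3): δ = 134.92°  ·
  (2,4): δ = 79.69°  ·
  (2,5): δ = 41.61°  ✓
  (2,6): δ = 3.03°  ✓
  (2,7): δ = 77.60°  ·
  (3,4): δ = 124.78°  ·
  (3,5): δ = 86.69°  ·
  (3,6): δ = 42.06°  ✓
  (3,7): δ = 32.52°  ✓
  (4,5): δ = 141.91°  ·
  (4,6): δ = 97.28°  ·
  (4,7): δ = 22.70°  ✓
  (5,6): δ = 135.37°  ·
  (5,7): δ = 60.79°  ✓
  (6,7): δ = 105.42°  ·
antipodal pairs: 13

count = 13; pairs: (0,3), (0,4), (0,5), (0,6), (1,4), (1,5), (1,6), (2,5), (2,6), (3,6), (3,7), (4,7), (5,7)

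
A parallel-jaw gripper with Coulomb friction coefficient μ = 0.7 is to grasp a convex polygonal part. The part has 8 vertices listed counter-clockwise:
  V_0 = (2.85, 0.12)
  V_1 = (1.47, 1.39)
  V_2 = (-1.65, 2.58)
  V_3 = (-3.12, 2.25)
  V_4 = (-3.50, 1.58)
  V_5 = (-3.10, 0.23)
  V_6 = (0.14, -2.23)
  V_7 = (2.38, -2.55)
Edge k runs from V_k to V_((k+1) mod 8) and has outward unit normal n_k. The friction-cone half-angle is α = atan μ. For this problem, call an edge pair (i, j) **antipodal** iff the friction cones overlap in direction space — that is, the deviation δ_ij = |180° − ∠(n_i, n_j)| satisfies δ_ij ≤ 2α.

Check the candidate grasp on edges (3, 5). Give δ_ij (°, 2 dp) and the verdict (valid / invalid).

δ = 97.65°, invalid

α = atan 0.7 = 34.99°;  2α = 69.98°
edge 3: e_3 = (-0.38, -0.67);  n_3 = (-0.8698, +0.4933)
edge 5: e_5 = (+3.24, -2.46);  n_5 = (-0.6047, -0.7964)
∠(n_3, n_5) = 82.35°
δ = |180° − 82.35°| = 97.65°
97.65° > 2α = 69.98°  →  invalid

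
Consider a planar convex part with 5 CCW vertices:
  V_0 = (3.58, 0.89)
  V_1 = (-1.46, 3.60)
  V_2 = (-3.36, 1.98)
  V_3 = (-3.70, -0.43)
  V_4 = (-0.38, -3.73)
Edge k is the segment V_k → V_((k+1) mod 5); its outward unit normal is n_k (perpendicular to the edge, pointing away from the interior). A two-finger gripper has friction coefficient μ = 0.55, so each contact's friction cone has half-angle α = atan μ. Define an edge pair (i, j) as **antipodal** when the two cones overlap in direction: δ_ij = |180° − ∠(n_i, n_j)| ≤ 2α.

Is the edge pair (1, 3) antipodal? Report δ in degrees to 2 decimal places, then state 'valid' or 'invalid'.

α = atan 0.55 = 28.81°;  2α = 57.62°
edge 1: e_1 = (-1.90, -1.62);  n_1 = (-0.6488, +0.7610)
edge 3: e_3 = (+3.32, -3.30);  n_3 = (-0.7050, -0.7092)
∠(n_1, n_3) = 94.72°
δ = |180° − 94.72°| = 85.28°
85.28° > 2α = 57.62°  →  invalid

δ = 85.28°, invalid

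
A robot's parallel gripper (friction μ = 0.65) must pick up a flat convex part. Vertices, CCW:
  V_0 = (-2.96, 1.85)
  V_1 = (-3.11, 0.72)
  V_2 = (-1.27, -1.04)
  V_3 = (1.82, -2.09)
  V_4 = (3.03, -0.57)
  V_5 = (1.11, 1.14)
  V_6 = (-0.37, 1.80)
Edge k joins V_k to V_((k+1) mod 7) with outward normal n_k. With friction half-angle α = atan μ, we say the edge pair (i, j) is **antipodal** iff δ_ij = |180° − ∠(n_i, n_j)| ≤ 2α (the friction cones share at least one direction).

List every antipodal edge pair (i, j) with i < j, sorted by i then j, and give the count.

count = 9; pairs: (0,3), (0,4), (1,4), (1,5), (1,6), (2,4), (2,5), (2,6), (3,6)

α = atan 0.65 = 33.02°;  2α = 66.05°
n_0 = (-0.9913, +0.1316)
n_1 = (-0.6912, -0.7226)
n_2 = (-0.3217, -0.9468)
n_3 = (+0.7824, -0.6228)
n_4 = (+0.6651, +0.7468)
n_5 = (+0.4073, +0.9133)
n_6 = (+0.0193, +0.9998)
  (0,1): δ = 126.17°  ·
  (0,2): δ = 101.21°  ·
  (0,3): δ = 30.96°  ✓
  (0,4): δ = 55.87°  ✓
  (0,5): δ = 73.53°  ·
  (0,6): δ = 96.46°  ·
  (1,2): δ = 155.04°  ·
  (1,3): δ = 84.79°  ·
  (1,4): δ = 2.04°  ✓
  (1,5): δ = 19.69°  ✓
  (1,6): δ = 42.62°  ✓
  (2,3): δ = 109.75°  ·
  (2,4): δ = 22.92°  ✓
  (2,5): δ = 5.27°  ✓
  (2,6): δ = 17.66°  ✓
  (3,4): δ = 93.17°  ·
  (3,5): δ = 75.51°  ·
  (3,6): δ = 52.58°  ✓
  (4,5): δ = 162.35°  ·
  (4,6): δ = 139.42°  ·
  (5,6): δ = 157.07°  ·
antipodal pairs: 9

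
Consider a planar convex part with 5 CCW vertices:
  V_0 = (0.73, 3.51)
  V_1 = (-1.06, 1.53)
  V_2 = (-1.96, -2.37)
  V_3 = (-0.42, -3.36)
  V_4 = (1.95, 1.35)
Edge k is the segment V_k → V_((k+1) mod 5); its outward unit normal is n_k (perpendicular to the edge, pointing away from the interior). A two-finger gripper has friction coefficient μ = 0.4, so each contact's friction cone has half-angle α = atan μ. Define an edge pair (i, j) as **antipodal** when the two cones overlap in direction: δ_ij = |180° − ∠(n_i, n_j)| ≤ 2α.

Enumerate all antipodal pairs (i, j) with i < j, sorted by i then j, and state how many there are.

α = atan 0.4 = 21.80°;  2α = 43.60°
n_0 = (-0.7418, +0.6706)
n_1 = (-0.9744, +0.2249)
n_2 = (-0.5408, -0.8412)
n_3 = (+0.8933, -0.4495)
n_4 = (+0.8707, +0.4918)
  (0,1): δ = 150.88°  ·
  (0,2): δ = 80.62°  ·
  (0,3): δ = 15.40°  ✓
  (0,4): δ = 71.57°  ·
  (1,2): δ = 109.74°  ·
  (1,3): δ = 13.72°  ✓
  (1,4): δ = 42.45°  ✓
  (2,3): δ = 83.98°  ·
  (2,4): δ = 27.81°  ✓
  (3,4): δ = 123.83°  ·
antipodal pairs: 4

count = 4; pairs: (0,3), (1,3), (1,4), (2,4)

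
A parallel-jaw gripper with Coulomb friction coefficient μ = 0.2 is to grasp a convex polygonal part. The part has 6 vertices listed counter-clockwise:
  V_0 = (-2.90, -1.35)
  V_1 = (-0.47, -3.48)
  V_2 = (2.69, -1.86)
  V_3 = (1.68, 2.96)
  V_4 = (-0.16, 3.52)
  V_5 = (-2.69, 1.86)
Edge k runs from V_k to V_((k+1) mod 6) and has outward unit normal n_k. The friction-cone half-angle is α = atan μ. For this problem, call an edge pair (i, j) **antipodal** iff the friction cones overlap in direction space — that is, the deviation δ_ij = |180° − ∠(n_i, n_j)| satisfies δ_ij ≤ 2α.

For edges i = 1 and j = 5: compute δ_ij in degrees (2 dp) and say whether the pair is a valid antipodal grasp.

δ = 59.11°, invalid

α = atan 0.2 = 11.31°;  2α = 22.62°
edge 1: e_1 = (+3.16, +1.62);  n_1 = (+0.4562, -0.8899)
edge 5: e_5 = (-0.21, -3.21);  n_5 = (-0.9979, +0.0653)
∠(n_1, n_5) = 120.89°
δ = |180° − 120.89°| = 59.11°
59.11° > 2α = 22.62°  →  invalid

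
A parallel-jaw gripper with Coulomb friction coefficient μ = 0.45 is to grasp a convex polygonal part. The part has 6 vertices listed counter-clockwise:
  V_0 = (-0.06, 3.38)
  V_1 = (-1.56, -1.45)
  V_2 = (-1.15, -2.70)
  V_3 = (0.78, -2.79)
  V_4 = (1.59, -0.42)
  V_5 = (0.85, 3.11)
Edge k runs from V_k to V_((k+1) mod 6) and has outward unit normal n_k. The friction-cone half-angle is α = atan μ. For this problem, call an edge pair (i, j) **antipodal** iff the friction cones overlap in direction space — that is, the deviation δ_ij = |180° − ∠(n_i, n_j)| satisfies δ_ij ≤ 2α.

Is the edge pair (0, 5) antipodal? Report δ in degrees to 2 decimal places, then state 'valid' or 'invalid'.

α = atan 0.45 = 24.23°;  2α = 48.46°
edge 0: e_0 = (-1.50, -4.83);  n_0 = (-0.9550, +0.2966)
edge 5: e_5 = (-0.91, +0.27);  n_5 = (+0.2844, +0.9587)
∠(n_0, n_5) = 89.27°
δ = |180° − 89.27°| = 90.73°
90.73° > 2α = 48.46°  →  invalid

δ = 90.73°, invalid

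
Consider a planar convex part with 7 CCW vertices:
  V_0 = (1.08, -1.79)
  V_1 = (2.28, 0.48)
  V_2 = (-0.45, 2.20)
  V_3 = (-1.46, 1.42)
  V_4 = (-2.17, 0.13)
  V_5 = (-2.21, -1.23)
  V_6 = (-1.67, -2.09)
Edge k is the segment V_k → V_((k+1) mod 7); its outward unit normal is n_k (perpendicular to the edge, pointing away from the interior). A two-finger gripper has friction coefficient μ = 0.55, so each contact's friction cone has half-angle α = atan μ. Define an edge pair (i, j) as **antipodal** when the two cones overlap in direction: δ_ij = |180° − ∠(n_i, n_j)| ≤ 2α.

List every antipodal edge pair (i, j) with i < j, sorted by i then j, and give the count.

α = atan 0.55 = 28.81°;  2α = 57.62°
n_0 = (+0.8841, -0.4674)
n_1 = (+0.5331, +0.8461)
n_2 = (-0.6112, +0.7915)
n_3 = (-0.8761, +0.4822)
n_4 = (-0.9996, +0.0294)
n_5 = (-0.8469, -0.5318)
n_6 = (+0.1084, -0.9941)
  (0,1): δ = 94.35°  ·
  (0,2): δ = 24.46°  ✓
  (0,3): δ = 0.97°  ✓
  (0,4): δ = 26.18°  ✓
  (0,5): δ = 59.99°  ·
  (0,6): δ = 124.09°  ·
  (1,2): δ = 110.11°  ·
  (1,3): δ = 86.62°  ·
  (1,4): δ = 59.47°  ·
  (1,5): δ = 25.66°  ✓
  (1,6): δ = 38.44°  ✓
  (2,3): δ = 156.51°  ·
  (2,4): δ = 129.36°  ·
  (2,5): δ = 95.55°  ·
  (2,6): δ = 31.45°  ✓
  (3,4): δ = 152.86°  ·
  (3,5): δ = 119.05°  ·
  (3,6): δ = 54.95°  ✓
  (4,5): δ = 146.19°  ·
  (4,6): δ = 82.09°  ·
  (5,6): δ = 115.90°  ·
antipodal pairs: 7

count = 7; pairs: (0,2), (0,3), (0,4), (1,5), (1,6), (2,6), (3,6)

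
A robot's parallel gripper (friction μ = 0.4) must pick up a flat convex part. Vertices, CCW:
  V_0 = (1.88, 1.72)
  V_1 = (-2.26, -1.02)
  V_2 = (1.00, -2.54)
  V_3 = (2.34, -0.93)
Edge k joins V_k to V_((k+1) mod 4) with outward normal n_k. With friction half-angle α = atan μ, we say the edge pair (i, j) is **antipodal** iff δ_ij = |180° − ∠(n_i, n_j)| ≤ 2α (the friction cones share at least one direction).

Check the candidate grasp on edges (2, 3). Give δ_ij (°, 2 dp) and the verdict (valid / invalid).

δ = 130.38°, invalid

α = atan 0.4 = 21.80°;  2α = 43.60°
edge 2: e_2 = (+1.34, +1.61);  n_2 = (+0.7686, -0.6397)
edge 3: e_3 = (-0.46, +2.65);  n_3 = (+0.9853, +0.1710)
∠(n_2, n_3) = 49.62°
δ = |180° − 49.62°| = 130.38°
130.38° > 2α = 43.60°  →  invalid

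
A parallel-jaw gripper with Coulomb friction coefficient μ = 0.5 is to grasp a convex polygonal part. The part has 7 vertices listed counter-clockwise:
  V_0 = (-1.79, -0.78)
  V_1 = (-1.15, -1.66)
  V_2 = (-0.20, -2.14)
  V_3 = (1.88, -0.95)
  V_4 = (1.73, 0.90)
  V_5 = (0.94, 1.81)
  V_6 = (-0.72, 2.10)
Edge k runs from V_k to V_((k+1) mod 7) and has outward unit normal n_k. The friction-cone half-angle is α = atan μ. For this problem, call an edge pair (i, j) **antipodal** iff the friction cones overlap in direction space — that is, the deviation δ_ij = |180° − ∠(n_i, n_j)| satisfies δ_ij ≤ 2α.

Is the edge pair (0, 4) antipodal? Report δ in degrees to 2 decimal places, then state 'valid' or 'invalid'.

δ = 4.93°, valid

α = atan 0.5 = 26.57°;  2α = 53.13°
edge 0: e_0 = (+0.64, -0.88);  n_0 = (-0.8087, -0.5882)
edge 4: e_4 = (-0.79, +0.91);  n_4 = (+0.7551, +0.6556)
∠(n_0, n_4) = 175.07°
δ = |180° − 175.07°| = 4.93°
4.93° ≤ 2α = 53.13°  →  valid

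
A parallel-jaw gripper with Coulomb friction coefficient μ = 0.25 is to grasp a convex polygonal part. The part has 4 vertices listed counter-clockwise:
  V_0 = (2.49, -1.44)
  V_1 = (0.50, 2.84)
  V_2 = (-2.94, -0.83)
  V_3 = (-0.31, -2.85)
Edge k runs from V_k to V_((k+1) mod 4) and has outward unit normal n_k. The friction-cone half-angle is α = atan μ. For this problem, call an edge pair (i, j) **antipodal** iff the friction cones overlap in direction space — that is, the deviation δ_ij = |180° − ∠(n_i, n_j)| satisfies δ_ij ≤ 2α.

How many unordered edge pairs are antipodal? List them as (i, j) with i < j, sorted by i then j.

α = atan 0.25 = 14.04°;  2α = 28.07°
n_0 = (+0.9068, +0.4216)
n_1 = (-0.7296, +0.6839)
n_2 = (-0.6091, -0.7931)
n_3 = (+0.4498, -0.8931)
  (0,1): δ = 68.08°  ·
  (0,2): δ = 27.54°  ✓
  (0,3): δ = 91.79°  ·
  (1,2): δ = 84.38°  ·
  (1,3): δ = 20.12°  ✓
  (2,3): δ = 115.75°  ·
antipodal pairs: 2

count = 2; pairs: (0,2), (1,3)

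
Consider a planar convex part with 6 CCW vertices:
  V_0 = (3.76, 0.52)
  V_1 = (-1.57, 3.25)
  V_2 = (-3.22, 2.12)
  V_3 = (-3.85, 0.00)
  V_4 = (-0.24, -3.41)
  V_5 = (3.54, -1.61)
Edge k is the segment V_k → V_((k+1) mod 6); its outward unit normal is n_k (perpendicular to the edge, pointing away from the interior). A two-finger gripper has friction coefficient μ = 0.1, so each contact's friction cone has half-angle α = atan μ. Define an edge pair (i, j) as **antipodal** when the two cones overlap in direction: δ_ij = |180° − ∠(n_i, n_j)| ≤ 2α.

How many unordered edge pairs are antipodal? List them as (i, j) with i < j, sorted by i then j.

α = atan 0.1 = 5.71°;  2α = 11.42°
n_0 = (+0.4559, +0.8900)
n_1 = (-0.5650, +0.8251)
n_2 = (-0.9586, +0.2849)
n_3 = (-0.6867, -0.7270)
n_4 = (+0.4299, -0.9029)
n_5 = (+0.9947, -0.1027)
  (0,1): δ = 118.47°  ·
  (0,2): δ = 79.43°  ·
  (0,3): δ = 16.25°  ·
  (0,4): δ = 52.58°  ·
  (0,5): δ = 111.22°  ·
  (1,2): δ = 140.96°  ·
  (1,3): δ = 77.77°  ·
  (1,4): δ = 8.94°  ✓
  (1,5): δ = 49.70°  ·
  (2,3): δ = 116.82°  ·
  (2,4): δ = 47.99°  ·
  (2,5): δ = 10.65°  ✓
  (3,4): δ = 111.17°  ·
  (3,5): δ = 52.53°  ·
  (4,5): δ = 121.36°  ·
antipodal pairs: 2

count = 2; pairs: (1,4), (2,5)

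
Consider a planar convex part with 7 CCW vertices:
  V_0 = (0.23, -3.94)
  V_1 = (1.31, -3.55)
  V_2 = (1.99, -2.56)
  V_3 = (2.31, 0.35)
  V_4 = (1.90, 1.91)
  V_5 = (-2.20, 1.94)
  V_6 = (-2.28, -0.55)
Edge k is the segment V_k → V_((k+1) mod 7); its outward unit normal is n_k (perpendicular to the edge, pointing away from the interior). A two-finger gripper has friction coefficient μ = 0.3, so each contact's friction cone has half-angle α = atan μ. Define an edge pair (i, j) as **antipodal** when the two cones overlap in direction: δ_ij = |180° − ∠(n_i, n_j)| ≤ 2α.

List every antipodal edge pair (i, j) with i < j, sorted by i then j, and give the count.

count = 5; pairs: (0,4), (1,5), (2,5), (3,5), (3,6)

α = atan 0.3 = 16.70°;  2α = 33.40°
n_0 = (+0.3396, -0.9406)
n_1 = (+0.8243, -0.5662)
n_2 = (+0.9940, -0.1093)
n_3 = (+0.9672, +0.2542)
n_4 = (+0.0073, +1.0000)
n_5 = (-0.9995, +0.0321)
n_6 = (-0.8037, -0.5951)
  (0,1): δ = 144.34°  ·
  (0,2): δ = 116.13°  ·
  (0,3): δ = 95.13°  ·
  (0,4): δ = 20.27°  ✓
  (0,5): δ = 68.30°  ·
  (0,6): δ = 106.66°  ·
  (1,2): δ = 151.79°  ·
  (1,3): δ = 130.79°  ·
  (1,4): δ = 55.94°  ·
  (1,5): δ = 32.64°  ✓
  (1,6): δ = 71.00°  ·
  (2,3): δ = 159.00°  ·
  (2,4): δ = 84.14°  ·
  (2,5): δ = 4.44°  ✓
  (2,6): δ = 42.79°  ·
  (3,4): δ = 105.14°  ·
  (3,5): δ = 16.57°  ✓
  (3,6): δ = 21.79°  ✓
  (4,5): δ = 91.42°  ·
  (4,6): δ = 53.06°  ·
  (5,6): δ = 141.64°  ·
antipodal pairs: 5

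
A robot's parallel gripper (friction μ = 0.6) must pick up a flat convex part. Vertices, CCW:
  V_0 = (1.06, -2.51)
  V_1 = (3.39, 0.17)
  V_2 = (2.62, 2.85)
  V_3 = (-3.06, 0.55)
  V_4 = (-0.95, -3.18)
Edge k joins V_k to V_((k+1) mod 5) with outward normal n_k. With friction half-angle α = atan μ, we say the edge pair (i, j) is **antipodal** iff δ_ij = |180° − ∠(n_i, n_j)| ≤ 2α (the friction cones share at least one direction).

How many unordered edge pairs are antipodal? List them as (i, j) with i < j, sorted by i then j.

count = 3; pairs: (0,2), (1,3), (2,4)

α = atan 0.6 = 30.96°;  2α = 61.93°
n_0 = (+0.7547, -0.6561)
n_1 = (+0.9611, +0.2761)
n_2 = (-0.3753, +0.9269)
n_3 = (-0.8704, -0.4924)
n_4 = (+0.3162, -0.9487)
  (0,1): δ = 122.97°  ·
  (0,2): δ = 26.95°  ✓
  (0,3): δ = 70.50°  ·
  (0,4): δ = 149.44°  ·
  (1,2): δ = 83.99°  ·
  (1,3): δ = 13.47°  ✓
  (1,4): δ = 92.40°  ·
  (2,3): δ = 82.55°  ·
  (2,4): δ = 3.61°  ✓
  (3,4): δ = 101.06°  ·
antipodal pairs: 3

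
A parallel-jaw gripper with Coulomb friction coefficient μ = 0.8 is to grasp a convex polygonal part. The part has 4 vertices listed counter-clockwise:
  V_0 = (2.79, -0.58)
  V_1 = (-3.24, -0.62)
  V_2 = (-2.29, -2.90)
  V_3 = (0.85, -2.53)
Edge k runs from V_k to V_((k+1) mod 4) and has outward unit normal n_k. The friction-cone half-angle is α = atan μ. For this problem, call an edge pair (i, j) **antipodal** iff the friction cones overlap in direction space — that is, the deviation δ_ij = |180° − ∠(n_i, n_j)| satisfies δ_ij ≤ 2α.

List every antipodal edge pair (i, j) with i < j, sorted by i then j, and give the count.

count = 4; pairs: (0,1), (0,2), (0,3), (1,3)

α = atan 0.8 = 38.66°;  2α = 77.32°
n_0 = (-0.0066, +1.0000)
n_1 = (-0.9231, -0.3846)
n_2 = (+0.1170, -0.9931)
n_3 = (+0.7089, -0.7053)
  (0,1): δ = 67.76°  ✓
  (0,2): δ = 6.34°  ✓
  (0,3): δ = 44.77°  ✓
  (1,2): δ = 105.90°  ·
  (1,3): δ = 67.47°  ✓
  (2,3): δ = 141.57°  ·
antipodal pairs: 4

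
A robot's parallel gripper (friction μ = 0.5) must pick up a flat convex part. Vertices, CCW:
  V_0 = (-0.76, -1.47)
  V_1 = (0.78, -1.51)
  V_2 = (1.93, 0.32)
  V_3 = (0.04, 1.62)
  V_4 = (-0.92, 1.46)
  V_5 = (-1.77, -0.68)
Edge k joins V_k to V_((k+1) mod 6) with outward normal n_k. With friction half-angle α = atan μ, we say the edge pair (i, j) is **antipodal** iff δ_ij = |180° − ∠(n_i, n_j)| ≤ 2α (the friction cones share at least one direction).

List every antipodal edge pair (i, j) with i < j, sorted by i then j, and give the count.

count = 6; pairs: (0,2), (0,3), (1,3), (1,4), (2,5), (3,5)

α = atan 0.5 = 26.57°;  2α = 53.13°
n_0 = (-0.0260, -0.9997)
n_1 = (+0.8467, -0.5321)
n_2 = (+0.5667, +0.8239)
n_3 = (-0.1644, +0.9864)
n_4 = (-0.9294, +0.3691)
n_5 = (-0.6161, -0.7877)
  (0,1): δ = 120.66°  ·
  (0,2): δ = 33.03°  ✓
  (0,3): δ = 10.95°  ✓
  (0,4): δ = 69.83°  ·
  (0,5): δ = 143.46°  ·
  (1,2): δ = 92.38°  ·
  (1,3): δ = 48.39°  ✓
  (1,4): δ = 10.48°  ✓
  (1,5): δ = 84.11°  ·
  (2,3): δ = 136.02°  ·
  (2,4): δ = 77.14°  ·
  (2,5): δ = 3.51°  ✓
  (3,4): δ = 121.13°  ·
  (3,5): δ = 47.49°  ✓
  (4,5): δ = 106.37°  ·
antipodal pairs: 6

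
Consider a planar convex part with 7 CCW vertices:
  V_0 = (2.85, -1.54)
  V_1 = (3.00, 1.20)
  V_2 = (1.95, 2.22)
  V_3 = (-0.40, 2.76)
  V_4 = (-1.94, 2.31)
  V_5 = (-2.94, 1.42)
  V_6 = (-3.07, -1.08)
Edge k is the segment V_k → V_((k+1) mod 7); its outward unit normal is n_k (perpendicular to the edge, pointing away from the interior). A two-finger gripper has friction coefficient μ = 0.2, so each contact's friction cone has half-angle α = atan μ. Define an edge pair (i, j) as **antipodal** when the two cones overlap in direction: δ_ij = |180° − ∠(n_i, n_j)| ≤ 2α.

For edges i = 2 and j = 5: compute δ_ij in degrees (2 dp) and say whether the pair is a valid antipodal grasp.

δ = 80.04°, invalid

α = atan 0.2 = 11.31°;  2α = 22.62°
edge 2: e_2 = (-2.35, +0.54);  n_2 = (+0.2240, +0.9746)
edge 5: e_5 = (-0.13, -2.50);  n_5 = (-0.9987, +0.0519)
∠(n_2, n_5) = 99.96°
δ = |180° − 99.96°| = 80.04°
80.04° > 2α = 22.62°  →  invalid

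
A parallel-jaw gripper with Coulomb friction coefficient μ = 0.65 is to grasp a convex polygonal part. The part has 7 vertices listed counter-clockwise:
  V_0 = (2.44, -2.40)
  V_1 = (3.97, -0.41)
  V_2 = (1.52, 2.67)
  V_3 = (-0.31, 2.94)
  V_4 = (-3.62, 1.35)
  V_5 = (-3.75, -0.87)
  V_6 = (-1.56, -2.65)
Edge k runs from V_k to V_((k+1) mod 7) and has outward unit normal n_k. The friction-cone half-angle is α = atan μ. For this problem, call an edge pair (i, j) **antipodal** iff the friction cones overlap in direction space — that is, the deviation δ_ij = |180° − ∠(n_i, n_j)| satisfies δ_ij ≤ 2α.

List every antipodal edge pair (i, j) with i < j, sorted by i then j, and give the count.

count = 10; pairs: (0,2), (0,3), (0,4), (1,4), (1,5), (1,6), (2,5), (2,6), (3,5), (3,6)

α = atan 0.65 = 33.02°;  2α = 66.05°
n_0 = (+0.7928, -0.6095)
n_1 = (+0.7826, +0.6225)
n_2 = (+0.1460, +0.9893)
n_3 = (-0.4330, +0.9014)
n_4 = (-0.9983, +0.0585)
n_5 = (-0.6307, -0.7760)
n_6 = (+0.0624, -0.9981)
  (0,1): δ = 103.94°  ·
  (0,2): δ = 60.84°  ✓
  (0,3): δ = 26.79°  ✓
  (0,4): δ = 34.20°  ✓
  (0,5): δ = 88.45°  ·
  (0,6): δ = 131.13°  ·
  (1,2): δ = 136.89°  ·
  (1,3): δ = 102.84°  ·
  (1,4): δ = 41.85°  ✓
  (1,5): δ = 12.40°  ✓
  (1,6): δ = 55.08°  ✓
  (2,3): δ = 145.95°  ·
  (2,4): δ = 84.96°  ·
  (2,5): δ = 30.71°  ✓
  (2,6): δ = 11.97°  ✓
  (3,4): δ = 119.01°  ·
  (3,5): δ = 64.76°  ✓
  (3,6): δ = 22.08°  ✓
  (4,5): δ = 125.75°  ·
  (4,6): δ = 83.07°  ·
  (5,6): δ = 137.32°  ·
antipodal pairs: 10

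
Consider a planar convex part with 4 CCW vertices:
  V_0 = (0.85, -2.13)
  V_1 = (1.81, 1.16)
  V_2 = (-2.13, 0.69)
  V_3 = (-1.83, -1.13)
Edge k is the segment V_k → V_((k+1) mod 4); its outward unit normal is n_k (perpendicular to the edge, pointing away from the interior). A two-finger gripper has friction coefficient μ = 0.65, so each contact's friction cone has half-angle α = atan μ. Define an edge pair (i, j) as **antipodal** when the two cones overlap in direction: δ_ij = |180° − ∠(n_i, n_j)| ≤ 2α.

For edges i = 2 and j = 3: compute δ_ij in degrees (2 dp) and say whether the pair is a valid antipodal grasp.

δ = 119.82°, invalid

α = atan 0.65 = 33.02°;  2α = 66.05°
edge 2: e_2 = (+0.30, -1.82);  n_2 = (-0.9867, -0.1626)
edge 3: e_3 = (+2.68, -1.00);  n_3 = (-0.3496, -0.9369)
∠(n_2, n_3) = 60.18°
δ = |180° − 60.18°| = 119.82°
119.82° > 2α = 66.05°  →  invalid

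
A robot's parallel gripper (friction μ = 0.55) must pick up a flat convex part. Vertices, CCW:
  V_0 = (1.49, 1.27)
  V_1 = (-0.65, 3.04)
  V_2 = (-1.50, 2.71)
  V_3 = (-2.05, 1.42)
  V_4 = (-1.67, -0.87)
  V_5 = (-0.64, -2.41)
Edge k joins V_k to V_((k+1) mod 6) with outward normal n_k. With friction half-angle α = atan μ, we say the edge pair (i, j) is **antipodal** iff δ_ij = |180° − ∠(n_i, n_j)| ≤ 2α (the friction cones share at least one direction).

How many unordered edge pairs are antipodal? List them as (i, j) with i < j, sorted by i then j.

count = 5; pairs: (0,3), (0,4), (1,5), (2,5), (3,5)

α = atan 0.55 = 28.81°;  2α = 57.62°
n_0 = (+0.6373, +0.7706)
n_1 = (-0.3619, +0.9322)
n_2 = (-0.9199, +0.3922)
n_3 = (-0.9865, -0.1637)
n_4 = (-0.8312, -0.5559)
n_5 = (+0.8655, -0.5009)
  (0,1): δ = 119.19°  ·
  (0,2): δ = 73.50°  ·
  (0,3): δ = 40.98°  ✓
  (0,4): δ = 16.63°  ✓
  (0,5): δ = 99.53°  ·
  (1,2): δ = 134.31°  ·
  (1,3): δ = 101.80°  ·
  (1,4): δ = 77.44°  ·
  (1,5): δ = 38.72°  ✓
  (2,3): δ = 147.49°  ·
  (2,4): δ = 123.13°  ·
  (2,5): δ = 6.97°  ✓
  (3,4): δ = 155.65°  ·
  (3,5): δ = 39.48°  ✓
  (4,5): δ = 63.84°  ·
antipodal pairs: 5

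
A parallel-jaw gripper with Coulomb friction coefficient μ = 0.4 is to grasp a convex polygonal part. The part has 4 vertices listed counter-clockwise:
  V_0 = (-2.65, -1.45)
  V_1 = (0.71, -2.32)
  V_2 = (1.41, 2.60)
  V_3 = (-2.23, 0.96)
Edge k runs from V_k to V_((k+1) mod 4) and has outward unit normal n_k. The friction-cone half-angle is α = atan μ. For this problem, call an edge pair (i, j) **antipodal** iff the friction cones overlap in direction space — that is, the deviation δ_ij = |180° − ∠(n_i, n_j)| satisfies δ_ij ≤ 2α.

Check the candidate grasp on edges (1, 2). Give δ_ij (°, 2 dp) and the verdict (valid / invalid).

α = atan 0.4 = 21.80°;  2α = 43.60°
edge 1: e_1 = (+0.70, +4.92);  n_1 = (+0.9900, -0.1409)
edge 2: e_2 = (-3.64, -1.64);  n_2 = (-0.4108, +0.9117)
∠(n_1, n_2) = 122.35°
δ = |180° − 122.35°| = 57.65°
57.65° > 2α = 43.60°  →  invalid

δ = 57.65°, invalid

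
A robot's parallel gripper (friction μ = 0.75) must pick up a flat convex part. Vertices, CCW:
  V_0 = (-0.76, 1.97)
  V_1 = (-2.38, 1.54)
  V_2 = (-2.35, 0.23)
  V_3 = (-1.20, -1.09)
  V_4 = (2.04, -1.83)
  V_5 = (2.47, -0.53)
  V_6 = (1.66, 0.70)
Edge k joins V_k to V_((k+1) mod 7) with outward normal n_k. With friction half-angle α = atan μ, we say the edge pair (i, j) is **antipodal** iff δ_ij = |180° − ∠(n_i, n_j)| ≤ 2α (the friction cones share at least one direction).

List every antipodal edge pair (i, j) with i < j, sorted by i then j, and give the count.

α = atan 0.75 = 36.87°;  2α = 73.74°
n_0 = (-0.2565, +0.9665)
n_1 = (-0.9997, -0.0229)
n_2 = (-0.7540, -0.6569)
n_3 = (-0.2227, -0.9749)
n_4 = (+0.9494, -0.3140)
n_5 = (+0.8352, +0.5500)
n_6 = (+0.4647, +0.8855)
  (0,1): δ = 103.55°  ·
  (0,2): δ = 63.80°  ✓
  (0,3): δ = 27.73°  ✓
  (0,4): δ = 56.83°  ✓
  (0,5): δ = 108.50°  ·
  (0,6): δ = 137.44°  ·
  (1,2): δ = 140.25°  ·
  (1,3): δ = 104.18°  ·
  (1,4): δ = 19.61°  ✓
  (1,5): δ = 32.05°  ✓
  (1,6): δ = 61.00°  ✓
  (2,3): δ = 143.93°  ·
  (2,4): δ = 59.37°  ✓
  (2,5): δ = 7.70°  ✓
  (2,6): δ = 21.25°  ✓
  (3,4): δ = 95.44°  ·
  (3,5): δ = 43.77°  ✓
  (3,6): δ = 14.82°  ✓
  (4,5): δ = 128.33°  ·
  (4,6): δ = 99.39°  ·
  (5,6): δ = 151.06°  ·
antipodal pairs: 11

count = 11; pairs: (0,2), (0,3), (0,4), (1,4), (1,5), (1,6), (2,4), (2,5), (2,6), (3,5), (3,6)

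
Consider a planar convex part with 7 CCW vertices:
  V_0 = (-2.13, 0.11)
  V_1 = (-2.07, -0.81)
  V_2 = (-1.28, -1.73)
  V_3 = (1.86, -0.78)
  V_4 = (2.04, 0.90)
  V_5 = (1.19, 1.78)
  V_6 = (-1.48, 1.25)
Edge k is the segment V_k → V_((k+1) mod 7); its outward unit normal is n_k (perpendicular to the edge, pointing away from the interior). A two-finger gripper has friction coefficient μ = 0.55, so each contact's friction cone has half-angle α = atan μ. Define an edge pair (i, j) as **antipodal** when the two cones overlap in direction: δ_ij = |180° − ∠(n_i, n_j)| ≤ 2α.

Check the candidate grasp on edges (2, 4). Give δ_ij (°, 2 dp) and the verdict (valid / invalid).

δ = 62.83°, invalid

α = atan 0.55 = 28.81°;  2α = 57.62°
edge 2: e_2 = (+3.14, +0.95);  n_2 = (+0.2896, -0.9572)
edge 4: e_4 = (-0.85, +0.88);  n_4 = (+0.7193, +0.6947)
∠(n_2, n_4) = 117.17°
δ = |180° − 117.17°| = 62.83°
62.83° > 2α = 57.62°  →  invalid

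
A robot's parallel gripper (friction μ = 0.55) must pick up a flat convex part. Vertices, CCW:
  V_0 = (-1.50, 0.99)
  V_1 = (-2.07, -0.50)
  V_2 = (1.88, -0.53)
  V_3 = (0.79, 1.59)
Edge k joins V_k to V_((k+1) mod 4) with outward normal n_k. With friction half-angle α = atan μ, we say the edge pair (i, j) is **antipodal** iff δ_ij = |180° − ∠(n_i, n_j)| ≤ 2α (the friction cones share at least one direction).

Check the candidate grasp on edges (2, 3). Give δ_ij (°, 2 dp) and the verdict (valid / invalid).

α = atan 0.55 = 28.81°;  2α = 57.62°
edge 2: e_2 = (-1.09, +2.12);  n_2 = (+0.8893, +0.4573)
edge 3: e_3 = (-2.29, -0.60);  n_3 = (-0.2535, +0.9673)
∠(n_2, n_3) = 77.47°
δ = |180° − 77.47°| = 102.53°
102.53° > 2α = 57.62°  →  invalid

δ = 102.53°, invalid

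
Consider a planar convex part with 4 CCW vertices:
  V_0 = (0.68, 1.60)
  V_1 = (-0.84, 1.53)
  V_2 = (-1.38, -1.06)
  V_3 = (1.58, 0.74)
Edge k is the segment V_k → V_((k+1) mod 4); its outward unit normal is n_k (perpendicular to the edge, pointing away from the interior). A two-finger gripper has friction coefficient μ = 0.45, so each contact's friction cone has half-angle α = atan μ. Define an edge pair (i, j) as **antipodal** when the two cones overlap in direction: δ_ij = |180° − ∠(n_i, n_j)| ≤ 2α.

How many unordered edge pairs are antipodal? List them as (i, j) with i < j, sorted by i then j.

count = 2; pairs: (0,2), (1,2)

α = atan 0.45 = 24.23°;  2α = 48.46°
n_0 = (-0.0460, +0.9989)
n_1 = (-0.9789, +0.2041)
n_2 = (+0.5196, -0.8544)
n_3 = (+0.6909, +0.7230)
  (0,1): δ = 104.41°  ·
  (0,2): δ = 28.67°  ✓
  (0,3): δ = 133.67°  ·
  (1,2): δ = 46.92°  ✓
  (1,3): δ = 58.08°  ·
  (2,3): δ = 75.00°  ·
antipodal pairs: 2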